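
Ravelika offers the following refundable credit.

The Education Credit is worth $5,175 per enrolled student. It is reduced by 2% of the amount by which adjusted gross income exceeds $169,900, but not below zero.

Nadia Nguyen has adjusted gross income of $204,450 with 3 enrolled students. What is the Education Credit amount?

Education Credit: base = 3 × $5,175 = $15,525. 2% of the $34,550 excess over $169,900 is $691; credit = $15,525 − $691 = $14,834.

$14,834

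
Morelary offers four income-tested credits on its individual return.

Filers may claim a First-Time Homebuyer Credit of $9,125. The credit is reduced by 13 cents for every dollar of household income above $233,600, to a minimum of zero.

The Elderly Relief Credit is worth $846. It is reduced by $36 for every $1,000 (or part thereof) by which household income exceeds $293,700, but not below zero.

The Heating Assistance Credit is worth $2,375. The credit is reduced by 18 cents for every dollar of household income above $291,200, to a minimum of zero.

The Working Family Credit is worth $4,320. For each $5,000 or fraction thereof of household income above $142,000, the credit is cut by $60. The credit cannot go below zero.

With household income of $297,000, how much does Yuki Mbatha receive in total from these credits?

First-Time Homebuyer Credit: 13% of the $63,400 excess over $233,600 is $8,242; credit = $9,125 − $8,242 = $883.
Elderly Relief Credit: income exceeds $293,700 by $3,300, which is 4 full-or-partial $1,000 increments; reduction = 4 × $36 = $144, leaving $702.
Heating Assistance Credit: 18% of the $5,800 excess over $291,200 is $1,044; credit = $2,375 − $1,044 = $1,331.
Working Family Credit: income exceeds $142,000 by $155,000, which is 31 full-or-partial $5,000 increments; reduction = 31 × $60 = $1,860, leaving $2,460.
Total: $883 + $702 + $1,331 + $2,460 = $5,376.

$5,376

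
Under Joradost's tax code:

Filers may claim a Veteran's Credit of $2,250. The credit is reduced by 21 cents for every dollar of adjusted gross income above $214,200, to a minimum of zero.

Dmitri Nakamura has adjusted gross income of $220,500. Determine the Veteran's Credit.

$927

Veteran's Credit: 21% of the $6,300 excess over $214,200 is $1,323; credit = $2,250 − $1,323 = $927.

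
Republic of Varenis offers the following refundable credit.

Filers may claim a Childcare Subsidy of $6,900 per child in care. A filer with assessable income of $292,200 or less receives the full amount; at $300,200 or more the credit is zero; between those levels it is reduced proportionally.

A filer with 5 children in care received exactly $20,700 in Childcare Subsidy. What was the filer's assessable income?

Full credit = 5 × $6,900 = $34,500.
$20,700 is 20,700/34,500 of the full $34,500, so 13,800/34,500 of the $8,000 range has been used: income = $292,200 + $8,000 × 13,800/34,500 = $295,400.

$295,400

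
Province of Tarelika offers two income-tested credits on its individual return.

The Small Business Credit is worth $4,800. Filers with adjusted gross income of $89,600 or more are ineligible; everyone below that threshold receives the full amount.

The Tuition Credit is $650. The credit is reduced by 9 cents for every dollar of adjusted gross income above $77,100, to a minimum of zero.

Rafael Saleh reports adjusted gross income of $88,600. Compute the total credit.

$4,800

Small Business Credit: $88,600 is below the $89,600 cutoff, so the full $4,800 applies.
Tuition Credit: 9% of the $11,500 excess over $77,100 is $1,035 ≥ base, so the credit is $0.
Total: $4,800 + $0 = $4,800.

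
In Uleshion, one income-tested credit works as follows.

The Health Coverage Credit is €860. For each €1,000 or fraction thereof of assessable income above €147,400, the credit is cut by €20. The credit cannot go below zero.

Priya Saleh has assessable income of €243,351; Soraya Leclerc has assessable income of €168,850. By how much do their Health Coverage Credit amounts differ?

Priya (€243,351): Health Coverage Credit: income exceeds €147,400 by €95,951 → 96 increments × €20 = €1,920 ≥ base, so the credit is €0.
Soraya (€168,850): Health Coverage Credit: income exceeds €147,400 by €21,450, which is 22 full-or-partial €1,000 increments; reduction = 22 × €20 = €440, leaving €420.
Difference: |€0 − €420| = €420.

€420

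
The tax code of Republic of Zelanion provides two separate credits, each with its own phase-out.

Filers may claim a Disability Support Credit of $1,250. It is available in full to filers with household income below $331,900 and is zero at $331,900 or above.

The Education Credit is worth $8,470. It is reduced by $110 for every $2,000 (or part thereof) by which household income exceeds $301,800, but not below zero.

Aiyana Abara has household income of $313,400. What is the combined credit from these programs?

$9,060

Disability Support Credit: $313,400 is below the $331,900 cutoff, so the full $1,250 applies.
Education Credit: income exceeds $301,800 by $11,600, which is 6 full-or-partial $2,000 increments; reduction = 6 × $110 = $660, leaving $7,810.
Total: $1,250 + $7,810 = $9,060.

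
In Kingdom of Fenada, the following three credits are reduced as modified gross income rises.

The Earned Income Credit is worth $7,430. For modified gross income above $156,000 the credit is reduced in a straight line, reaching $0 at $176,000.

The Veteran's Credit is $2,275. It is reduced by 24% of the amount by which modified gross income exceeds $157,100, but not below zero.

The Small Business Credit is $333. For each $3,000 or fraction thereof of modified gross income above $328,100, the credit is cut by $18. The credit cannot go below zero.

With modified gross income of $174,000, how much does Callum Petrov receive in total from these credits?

$1,076

Earned Income Credit: $174,000 is $18,000 into a $20,000 phase-out range, leaving 2,000/20,000 of the credit: $7,430 × 2,000/20,000 = $743.
Veteran's Credit: 24% of the $16,900 excess over $157,100 is $4,056 ≥ base, so the credit is $0.
Small Business Credit: $174,000 is at or below the $328,100 threshold, so the full $333 applies.
Total: $743 + $0 + $333 = $1,076.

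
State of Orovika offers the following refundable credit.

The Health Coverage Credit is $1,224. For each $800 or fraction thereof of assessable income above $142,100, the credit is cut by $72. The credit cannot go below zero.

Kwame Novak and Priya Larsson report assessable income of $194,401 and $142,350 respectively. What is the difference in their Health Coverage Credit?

Kwame ($194,401): Health Coverage Credit: income exceeds $142,100 by $52,301 → 66 increments × $72 = $4,752 ≥ base, so the credit is $0.
Priya ($142,350): Health Coverage Credit: income exceeds $142,100 by $250, which is 1 full-or-partial $800 increment; reduction = 1 × $72 = $72, leaving $1,152.
Difference: |$0 − $1,152| = $1,152.

$1,152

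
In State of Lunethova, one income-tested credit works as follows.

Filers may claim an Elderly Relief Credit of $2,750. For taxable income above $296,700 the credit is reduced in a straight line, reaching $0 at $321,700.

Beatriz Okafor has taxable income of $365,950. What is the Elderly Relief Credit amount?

$0

Elderly Relief Credit: $365,950 is at or above $321,700, so the credit is $0.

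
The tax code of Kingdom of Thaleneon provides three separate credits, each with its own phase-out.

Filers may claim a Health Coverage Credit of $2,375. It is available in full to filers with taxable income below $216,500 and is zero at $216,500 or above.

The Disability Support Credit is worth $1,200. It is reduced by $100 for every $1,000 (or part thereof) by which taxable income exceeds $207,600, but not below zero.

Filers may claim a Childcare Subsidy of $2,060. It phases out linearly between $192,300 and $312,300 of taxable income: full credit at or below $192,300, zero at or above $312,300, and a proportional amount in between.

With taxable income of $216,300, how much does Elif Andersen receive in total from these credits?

$4,323

Health Coverage Credit: $216,300 is below the $216,500 cutoff, so the full $2,375 applies.
Disability Support Credit: income exceeds $207,600 by $8,700, which is 9 full-or-partial $1,000 increments; reduction = 9 × $100 = $900, leaving $300.
Childcare Subsidy: $216,300 is $24,000 into a $120,000 phase-out range, leaving 96,000/120,000 of the credit: $2,060 × 96,000/120,000 = $1,648.
Total: $2,375 + $300 + $1,648 = $4,323.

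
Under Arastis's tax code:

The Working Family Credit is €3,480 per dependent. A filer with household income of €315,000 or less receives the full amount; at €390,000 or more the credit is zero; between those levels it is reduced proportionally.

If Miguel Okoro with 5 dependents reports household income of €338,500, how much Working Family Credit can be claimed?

€11,948

Working Family Credit: base = 5 × €3,480 = €17,400. €338,500 is €23,500 into a €75,000 phase-out range, leaving 51,500/75,000 of the credit: €17,400 × 51,500/75,000 = €11,948.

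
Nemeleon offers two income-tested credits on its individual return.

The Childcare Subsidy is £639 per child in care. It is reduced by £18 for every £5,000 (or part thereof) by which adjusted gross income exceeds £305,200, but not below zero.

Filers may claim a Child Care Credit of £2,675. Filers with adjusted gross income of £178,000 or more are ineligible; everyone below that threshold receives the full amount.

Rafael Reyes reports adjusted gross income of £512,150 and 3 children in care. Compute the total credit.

£1,161

Childcare Subsidy: base = 3 × £639 = £1,917. income exceeds £305,200 by £206,950, which is 42 full-or-partial £5,000 increments; reduction = 42 × £18 = £756, leaving £1,161.
Child Care Credit: £512,150 meets or exceeds the £178,000 cutoff, so the credit is £0.
Total: £1,161 + £0 = £1,161.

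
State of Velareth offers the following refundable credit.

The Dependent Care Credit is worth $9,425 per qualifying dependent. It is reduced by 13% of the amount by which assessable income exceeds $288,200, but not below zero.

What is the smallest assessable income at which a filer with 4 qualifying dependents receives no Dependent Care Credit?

$578,200

Full credit = 4 × $9,425 = $37,700.
The credit falls by 13% of each dollar above $288,200, so it reaches zero when the excess is $37,700 / 13% = $290,000: income = $288,200 + $290,000 = $578,200.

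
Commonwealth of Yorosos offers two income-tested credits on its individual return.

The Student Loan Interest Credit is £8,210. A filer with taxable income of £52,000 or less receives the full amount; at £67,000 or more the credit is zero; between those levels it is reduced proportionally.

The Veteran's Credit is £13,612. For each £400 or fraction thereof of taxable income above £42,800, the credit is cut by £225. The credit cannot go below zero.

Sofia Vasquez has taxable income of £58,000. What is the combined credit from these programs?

£9,988

Student Loan Interest Credit: £58,000 is £6,000 into a £15,000 phase-out range, leaving 9,000/15,000 of the credit: £8,210 × 9,000/15,000 = £4,926.
Veteran's Credit: income exceeds £42,800 by £15,200, which is 38 full-or-partial £400 increments; reduction = 38 × £225 = £8,550, leaving £5,062.
Total: £4,926 + £5,062 = £9,988.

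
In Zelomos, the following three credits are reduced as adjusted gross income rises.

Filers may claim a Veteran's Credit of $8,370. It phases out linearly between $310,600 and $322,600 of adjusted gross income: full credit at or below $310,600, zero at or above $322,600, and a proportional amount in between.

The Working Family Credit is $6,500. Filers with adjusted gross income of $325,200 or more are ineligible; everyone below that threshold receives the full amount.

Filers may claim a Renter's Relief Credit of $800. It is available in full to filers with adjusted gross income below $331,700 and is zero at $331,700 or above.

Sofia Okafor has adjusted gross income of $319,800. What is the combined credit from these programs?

$9,253

Veteran's Credit: $319,800 is $9,200 into a $12,000 phase-out range, leaving 2,800/12,000 of the credit: $8,370 × 2,800/12,000 = $1,953.
Working Family Credit: $319,800 is below the $325,200 cutoff, so the full $6,500 applies.
Renter's Relief Credit: $319,800 is below the $331,700 cutoff, so the full $800 applies.
Total: $1,953 + $6,500 + $800 = $9,253.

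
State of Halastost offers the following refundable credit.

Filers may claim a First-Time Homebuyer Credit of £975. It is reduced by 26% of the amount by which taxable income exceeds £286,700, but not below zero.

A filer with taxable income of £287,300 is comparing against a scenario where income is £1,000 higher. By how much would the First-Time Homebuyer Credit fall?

At £287,300 — 26% of the £600 excess over £286,700 is £156; credit = £975 − £156 = £819.
At £288,300 — 26% of the £1,600 excess over £286,700 is £416; credit = £975 − £416 = £559.
Lost: £819 − £559 = £260.

£260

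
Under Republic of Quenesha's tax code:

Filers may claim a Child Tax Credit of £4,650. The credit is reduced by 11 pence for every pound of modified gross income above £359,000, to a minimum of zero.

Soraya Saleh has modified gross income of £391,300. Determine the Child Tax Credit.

Child Tax Credit: 11% of the £32,300 excess over £359,000 is £3,553; credit = £4,650 − £3,553 = £1,097.

£1,097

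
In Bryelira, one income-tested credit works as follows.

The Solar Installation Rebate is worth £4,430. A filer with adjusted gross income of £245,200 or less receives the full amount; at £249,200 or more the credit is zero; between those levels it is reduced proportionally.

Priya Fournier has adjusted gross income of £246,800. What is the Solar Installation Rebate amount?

£2,658

Solar Installation Rebate: £246,800 is £1,600 into a £4,000 phase-out range, leaving 2,400/4,000 of the credit: £4,430 × 2,400/4,000 = £2,658.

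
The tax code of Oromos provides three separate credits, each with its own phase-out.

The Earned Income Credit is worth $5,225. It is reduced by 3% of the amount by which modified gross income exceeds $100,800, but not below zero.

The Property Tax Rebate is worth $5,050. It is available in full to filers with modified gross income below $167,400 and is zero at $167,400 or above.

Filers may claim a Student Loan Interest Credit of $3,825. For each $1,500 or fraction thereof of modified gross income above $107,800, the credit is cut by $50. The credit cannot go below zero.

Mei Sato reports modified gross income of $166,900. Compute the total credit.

Earned Income Credit: 3% of the $66,100 excess over $100,800 is $1,983; credit = $5,225 − $1,983 = $3,242.
Property Tax Rebate: $166,900 is below the $167,400 cutoff, so the full $5,050 applies.
Student Loan Interest Credit: income exceeds $107,800 by $59,100, which is 40 full-or-partial $1,500 increments; reduction = 40 × $50 = $2,000, leaving $1,825.
Total: $3,242 + $5,050 + $1,825 = $10,117.

$10,117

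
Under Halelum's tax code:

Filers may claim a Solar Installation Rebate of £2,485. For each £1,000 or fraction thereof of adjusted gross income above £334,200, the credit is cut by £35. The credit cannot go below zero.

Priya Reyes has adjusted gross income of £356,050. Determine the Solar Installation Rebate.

Solar Installation Rebate: income exceeds £334,200 by £21,850, which is 22 full-or-partial £1,000 increments; reduction = 22 × £35 = £770, leaving £1,715.

£1,715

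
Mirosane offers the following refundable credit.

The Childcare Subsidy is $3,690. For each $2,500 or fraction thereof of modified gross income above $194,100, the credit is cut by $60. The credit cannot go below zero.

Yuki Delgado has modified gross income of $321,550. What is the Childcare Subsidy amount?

$630

Childcare Subsidy: income exceeds $194,100 by $127,450, which is 51 full-or-partial $2,500 increments; reduction = 51 × $60 = $3,060, leaving $630.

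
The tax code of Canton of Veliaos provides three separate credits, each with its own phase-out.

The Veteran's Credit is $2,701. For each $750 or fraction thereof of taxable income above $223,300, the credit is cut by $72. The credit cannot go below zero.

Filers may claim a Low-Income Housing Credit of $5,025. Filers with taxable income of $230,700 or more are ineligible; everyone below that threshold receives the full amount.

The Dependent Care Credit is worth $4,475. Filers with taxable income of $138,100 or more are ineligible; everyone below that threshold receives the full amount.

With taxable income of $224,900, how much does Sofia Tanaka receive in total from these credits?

Veteran's Credit: income exceeds $223,300 by $1,600, which is 3 full-or-partial $750 increments; reduction = 3 × $72 = $216, leaving $2,485.
Low-Income Housing Credit: $224,900 is below the $230,700 cutoff, so the full $5,025 applies.
Dependent Care Credit: $224,900 meets or exceeds the $138,100 cutoff, so the credit is $0.
Total: $2,485 + $5,025 + $0 = $7,510.

$7,510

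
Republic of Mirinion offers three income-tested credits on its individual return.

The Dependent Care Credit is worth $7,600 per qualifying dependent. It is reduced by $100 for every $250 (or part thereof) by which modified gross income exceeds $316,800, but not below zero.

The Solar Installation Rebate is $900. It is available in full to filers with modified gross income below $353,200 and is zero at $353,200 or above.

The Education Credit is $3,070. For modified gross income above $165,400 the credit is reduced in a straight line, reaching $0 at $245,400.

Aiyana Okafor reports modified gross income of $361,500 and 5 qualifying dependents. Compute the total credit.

Dependent Care Credit: base = 5 × $7,600 = $38,000. income exceeds $316,800 by $44,700, which is 179 full-or-partial $250 increments; reduction = 179 × $100 = $17,900, leaving $20,100.
Solar Installation Rebate: $361,500 meets or exceeds the $353,200 cutoff, so the credit is $0.
Education Credit: $361,500 is at or above $245,400, so the credit is $0.
Total: $20,100 + $0 + $0 = $20,100.

$20,100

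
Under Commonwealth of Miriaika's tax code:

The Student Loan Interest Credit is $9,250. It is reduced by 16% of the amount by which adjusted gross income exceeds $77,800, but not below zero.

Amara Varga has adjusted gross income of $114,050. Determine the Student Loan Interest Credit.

$3,450

Student Loan Interest Credit: 16% of the $36,250 excess over $77,800 is $5,800; credit = $9,250 − $5,800 = $3,450.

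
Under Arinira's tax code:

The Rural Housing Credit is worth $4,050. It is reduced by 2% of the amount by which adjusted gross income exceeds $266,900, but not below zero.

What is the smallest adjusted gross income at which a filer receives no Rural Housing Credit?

$469,400

The credit falls by 2% of each dollar above $266,900, so it reaches zero when the excess is $4,050 / 2% = $202,500: income = $266,900 + $202,500 = $469,400.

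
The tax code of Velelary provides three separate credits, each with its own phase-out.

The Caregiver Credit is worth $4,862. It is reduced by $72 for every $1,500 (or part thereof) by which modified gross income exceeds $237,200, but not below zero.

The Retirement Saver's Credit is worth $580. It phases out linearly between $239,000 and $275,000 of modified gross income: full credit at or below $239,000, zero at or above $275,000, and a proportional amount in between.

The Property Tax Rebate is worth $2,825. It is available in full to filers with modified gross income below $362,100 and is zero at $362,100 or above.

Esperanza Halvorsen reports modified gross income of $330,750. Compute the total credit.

$3,151

Caregiver Credit: income exceeds $237,200 by $93,550, which is 63 full-or-partial $1,500 increments; reduction = 63 × $72 = $4,536, leaving $326.
Retirement Saver's Credit: $330,750 is at or above $275,000, so the credit is $0.
Property Tax Rebate: $330,750 is below the $362,100 cutoff, so the full $2,825 applies.
Total: $326 + $0 + $2,825 = $3,151.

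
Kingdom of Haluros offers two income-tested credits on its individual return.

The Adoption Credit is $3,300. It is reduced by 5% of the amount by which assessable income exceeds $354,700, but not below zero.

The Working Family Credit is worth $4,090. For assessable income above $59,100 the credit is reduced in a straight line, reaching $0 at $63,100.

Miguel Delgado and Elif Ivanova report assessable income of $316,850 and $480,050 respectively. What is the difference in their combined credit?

Miguel ($316,850): Adoption Credit: $316,850 is at or below the $354,700 threshold, so the full $3,300 applies. Working Family Credit: $316,850 is at or above $63,100, so the credit is $0. total $3,300 + $0 = $3,300
Elif ($480,050): Adoption Credit: 5% of the $125,350 excess over $354,700 is $6,267.50 ≥ base, so the credit is $0. Working Family Credit: $480,050 is at or above $63,100, so the credit is $0. total $0 + $0 = $0
Difference: |$3,300 − $0| = $3,300.

$3,300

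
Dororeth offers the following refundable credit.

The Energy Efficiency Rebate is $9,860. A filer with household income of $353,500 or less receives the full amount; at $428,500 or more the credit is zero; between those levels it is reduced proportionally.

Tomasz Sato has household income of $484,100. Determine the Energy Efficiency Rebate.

Energy Efficiency Rebate: $484,100 is at or above $428,500, so the credit is $0.

$0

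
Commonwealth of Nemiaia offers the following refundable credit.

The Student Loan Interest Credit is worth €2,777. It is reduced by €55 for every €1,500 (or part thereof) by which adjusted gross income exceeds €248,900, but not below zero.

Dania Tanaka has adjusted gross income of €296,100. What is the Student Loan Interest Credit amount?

€1,017

Student Loan Interest Credit: income exceeds €248,900 by €47,200, which is 32 full-or-partial €1,500 increments; reduction = 32 × €55 = €1,760, leaving €1,017.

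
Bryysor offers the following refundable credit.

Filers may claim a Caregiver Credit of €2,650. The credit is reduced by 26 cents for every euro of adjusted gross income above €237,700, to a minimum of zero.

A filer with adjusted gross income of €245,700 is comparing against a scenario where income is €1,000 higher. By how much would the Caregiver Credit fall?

€260

At €245,700 — 26% of the €8,000 excess over €237,700 is €2,080; credit = €2,650 − €2,080 = €570.
At €246,700 — 26% of the €9,000 excess over €237,700 is €2,340; credit = €2,650 − €2,340 = €310.
Lost: €570 − €310 = €260.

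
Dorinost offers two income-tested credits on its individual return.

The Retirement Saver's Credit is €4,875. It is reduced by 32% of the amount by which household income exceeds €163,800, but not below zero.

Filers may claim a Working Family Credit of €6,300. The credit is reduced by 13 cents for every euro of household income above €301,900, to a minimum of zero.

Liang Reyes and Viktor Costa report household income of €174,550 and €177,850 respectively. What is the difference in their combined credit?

Liang (€174,550): Retirement Saver's Credit: 32% of the €10,750 excess over €163,800 is €3,440; credit = €4,875 − €3,440 = €1,435. Working Family Credit: €174,550 is at or below the €301,900 threshold, so the full €6,300 applies. total €1,435 + €6,300 = €7,735
Viktor (€177,850): Retirement Saver's Credit: 32% of the €14,050 excess over €163,800 is €4,496; credit = €4,875 − €4,496 = €379. Working Family Credit: €177,850 is at or below the €301,900 threshold, so the full €6,300 applies. total €379 + €6,300 = €6,679
Difference: |€7,735 − €6,679| = €1,056.

€1,056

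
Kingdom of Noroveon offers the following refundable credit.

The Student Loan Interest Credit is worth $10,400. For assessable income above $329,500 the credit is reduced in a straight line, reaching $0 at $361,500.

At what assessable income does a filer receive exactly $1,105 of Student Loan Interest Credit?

$1,105 is 1,105/10,400 of the full $10,400, so 9,295/10,400 of the $32,000 range has been used: income = $329,500 + $32,000 × 9,295/10,400 = $358,100.

$358,100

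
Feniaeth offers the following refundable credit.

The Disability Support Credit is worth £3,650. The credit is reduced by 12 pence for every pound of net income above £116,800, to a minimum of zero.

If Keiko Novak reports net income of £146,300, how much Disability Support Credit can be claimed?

£110

Disability Support Credit: 12% of the £29,500 excess over £116,800 is £3,540; credit = £3,650 − £3,540 = £110.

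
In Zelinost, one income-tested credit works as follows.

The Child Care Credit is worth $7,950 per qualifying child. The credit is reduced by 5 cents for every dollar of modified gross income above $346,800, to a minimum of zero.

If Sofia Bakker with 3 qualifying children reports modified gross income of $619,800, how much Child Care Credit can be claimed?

Child Care Credit: base = 3 × $7,950 = $23,850. 5% of the $273,000 excess over $346,800 is $13,650; credit = $23,850 − $13,650 = $10,200.

$10,200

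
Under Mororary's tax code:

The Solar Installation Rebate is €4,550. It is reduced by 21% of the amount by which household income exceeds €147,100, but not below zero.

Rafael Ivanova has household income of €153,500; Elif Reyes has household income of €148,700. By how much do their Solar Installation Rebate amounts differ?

€1,008

Rafael (€153,500): Solar Installation Rebate: 21% of the €6,400 excess over €147,100 is €1,344; credit = €4,550 − €1,344 = €3,206.
Elif (€148,700): Solar Installation Rebate: 21% of the €1,600 excess over €147,100 is €336; credit = €4,550 − €336 = €4,214.
Difference: |€3,206 − €4,214| = €1,008.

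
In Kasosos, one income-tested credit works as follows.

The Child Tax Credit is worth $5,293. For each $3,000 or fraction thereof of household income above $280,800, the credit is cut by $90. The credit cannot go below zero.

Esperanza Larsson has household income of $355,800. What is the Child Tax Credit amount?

$3,043

Child Tax Credit: income exceeds $280,800 by $75,000, which is 25 full-or-partial $3,000 increments; reduction = 25 × $90 = $2,250, leaving $3,043.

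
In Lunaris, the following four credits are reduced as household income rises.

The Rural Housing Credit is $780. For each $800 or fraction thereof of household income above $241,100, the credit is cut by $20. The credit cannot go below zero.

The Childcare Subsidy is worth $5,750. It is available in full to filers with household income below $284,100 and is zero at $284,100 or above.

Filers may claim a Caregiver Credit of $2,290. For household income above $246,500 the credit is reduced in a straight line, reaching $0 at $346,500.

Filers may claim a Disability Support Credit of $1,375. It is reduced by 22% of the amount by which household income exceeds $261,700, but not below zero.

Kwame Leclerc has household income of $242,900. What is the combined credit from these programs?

Rural Housing Credit: income exceeds $241,100 by $1,800, which is 3 full-or-partial $800 increments; reduction = 3 × $20 = $60, leaving $720.
Childcare Subsidy: $242,900 is below the $284,100 cutoff, so the full $5,750 applies.
Caregiver Credit: $242,900 is at or below the $246,500 threshold, so the full $2,290 applies.
Disability Support Credit: $242,900 is at or below the $261,700 threshold, so the full $1,375 applies.
Total: $720 + $5,750 + $2,290 + $1,375 = $10,135.

$10,135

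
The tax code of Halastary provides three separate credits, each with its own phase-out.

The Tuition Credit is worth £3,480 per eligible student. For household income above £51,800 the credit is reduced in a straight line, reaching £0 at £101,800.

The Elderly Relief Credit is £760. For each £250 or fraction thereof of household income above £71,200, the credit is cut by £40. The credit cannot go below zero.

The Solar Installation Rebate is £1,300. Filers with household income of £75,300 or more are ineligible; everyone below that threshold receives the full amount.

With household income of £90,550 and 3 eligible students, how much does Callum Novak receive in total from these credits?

Tuition Credit: base = 3 × £3,480 = £10,440. £90,550 is £38,750 into a £50,000 phase-out range, leaving 11,250/50,000 of the credit: £10,440 × 11,250/50,000 = £2,349.
Elderly Relief Credit: income exceeds £71,200 by £19,350 → 78 increments × £40 = £3,120 ≥ base, so the credit is £0.
Solar Installation Rebate: £90,550 meets or exceeds the £75,300 cutoff, so the credit is £0.
Total: £2,349 + £0 + £0 = £2,349.

£2,349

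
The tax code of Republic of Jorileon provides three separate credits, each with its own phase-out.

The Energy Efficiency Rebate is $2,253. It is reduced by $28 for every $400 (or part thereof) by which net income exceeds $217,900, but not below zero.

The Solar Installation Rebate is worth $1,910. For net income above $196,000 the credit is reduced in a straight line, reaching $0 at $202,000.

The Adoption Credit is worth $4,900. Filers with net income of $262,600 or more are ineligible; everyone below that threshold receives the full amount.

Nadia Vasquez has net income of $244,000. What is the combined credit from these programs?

Energy Efficiency Rebate: income exceeds $217,900 by $26,100, which is 66 full-or-partial $400 increments; reduction = 66 × $28 = $1,848, leaving $405.
Solar Installation Rebate: $244,000 is at or above $202,000, so the credit is $0.
Adoption Credit: $244,000 is below the $262,600 cutoff, so the full $4,900 applies.
Total: $405 + $0 + $4,900 = $5,305.

$5,305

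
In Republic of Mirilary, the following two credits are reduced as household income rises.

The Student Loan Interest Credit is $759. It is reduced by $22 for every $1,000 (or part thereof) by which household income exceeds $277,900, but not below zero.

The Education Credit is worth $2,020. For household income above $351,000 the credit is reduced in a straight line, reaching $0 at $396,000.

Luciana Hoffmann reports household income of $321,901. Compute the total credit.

$2,020

Student Loan Interest Credit: income exceeds $277,900 by $44,001 → 45 increments × $22 = $990 ≥ base, so the credit is $0.
Education Credit: $321,901 is at or below the $351,000 threshold, so the full $2,020 applies.
Total: $0 + $2,020 = $2,020.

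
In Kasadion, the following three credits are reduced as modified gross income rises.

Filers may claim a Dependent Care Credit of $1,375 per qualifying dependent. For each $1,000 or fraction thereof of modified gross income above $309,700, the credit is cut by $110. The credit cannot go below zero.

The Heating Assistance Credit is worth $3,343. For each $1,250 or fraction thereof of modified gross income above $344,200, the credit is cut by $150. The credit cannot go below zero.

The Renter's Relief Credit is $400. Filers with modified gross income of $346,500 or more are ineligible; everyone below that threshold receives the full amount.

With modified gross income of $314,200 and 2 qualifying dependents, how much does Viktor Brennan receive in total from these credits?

$5,943

Dependent Care Credit: base = 2 × $1,375 = $2,750. income exceeds $309,700 by $4,500, which is 5 full-or-partial $1,000 increments; reduction = 5 × $110 = $550, leaving $2,200.
Heating Assistance Credit: $314,200 is at or below the $344,200 threshold, so the full $3,343 applies.
Renter's Relief Credit: $314,200 is below the $346,500 cutoff, so the full $400 applies.
Total: $2,200 + $3,343 + $400 = $5,943.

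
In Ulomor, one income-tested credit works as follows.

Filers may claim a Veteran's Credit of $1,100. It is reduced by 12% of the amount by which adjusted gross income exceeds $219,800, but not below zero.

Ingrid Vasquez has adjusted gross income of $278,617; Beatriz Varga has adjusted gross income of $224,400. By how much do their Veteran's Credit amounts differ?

$548

Ingrid ($278,617): Veteran's Credit: 12% of the $58,817 excess over $219,800 is $7,058.04 ≥ base, so the credit is $0.
Beatriz ($224,400): Veteran's Credit: 12% of the $4,600 excess over $219,800 is $552; credit = $1,100 − $552 = $548.
Difference: |$0 − $548| = $548.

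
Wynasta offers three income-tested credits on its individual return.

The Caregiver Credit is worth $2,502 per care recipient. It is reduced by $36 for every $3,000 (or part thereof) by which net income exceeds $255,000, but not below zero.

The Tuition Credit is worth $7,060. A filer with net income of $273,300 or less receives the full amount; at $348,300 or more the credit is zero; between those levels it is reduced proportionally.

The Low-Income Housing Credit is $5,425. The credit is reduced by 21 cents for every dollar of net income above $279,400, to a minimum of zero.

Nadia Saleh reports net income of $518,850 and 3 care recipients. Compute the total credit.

$4,338

Caregiver Credit: base = 3 × $2,502 = $7,506. income exceeds $255,000 by $263,850, which is 88 full-or-partial $3,000 increments; reduction = 88 × $36 = $3,168, leaving $4,338.
Tuition Credit: $518,850 is at or above $348,300, so the credit is $0.
Low-Income Housing Credit: 21% of the $239,450 excess over $279,400 is $50,284.50 ≥ base, so the credit is $0.
Total: $4,338 + $0 + $0 = $4,338.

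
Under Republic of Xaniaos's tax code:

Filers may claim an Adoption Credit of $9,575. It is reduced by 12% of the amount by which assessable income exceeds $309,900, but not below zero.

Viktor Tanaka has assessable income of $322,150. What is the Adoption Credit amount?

Adoption Credit: 12% of the $12,250 excess over $309,900 is $1,470; credit = $9,575 − $1,470 = $8,105.

$8,105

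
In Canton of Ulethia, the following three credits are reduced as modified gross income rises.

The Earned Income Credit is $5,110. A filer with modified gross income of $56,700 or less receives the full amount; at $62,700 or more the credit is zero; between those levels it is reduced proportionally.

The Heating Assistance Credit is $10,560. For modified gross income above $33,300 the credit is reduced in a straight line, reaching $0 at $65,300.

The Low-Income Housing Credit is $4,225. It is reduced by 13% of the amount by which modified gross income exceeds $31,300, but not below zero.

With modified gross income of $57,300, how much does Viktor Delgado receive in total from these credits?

Earned Income Credit: $57,300 is $600 into a $6,000 phase-out range, leaving 5,400/6,000 of the credit: $5,110 × 5,400/6,000 = $4,599.
Heating Assistance Credit: $57,300 is $24,000 into a $32,000 phase-out range, leaving 8,000/32,000 of the credit: $10,560 × 8,000/32,000 = $2,640.
Low-Income Housing Credit: 13% of the $26,000 excess over $31,300 is $3,380; credit = $4,225 − $3,380 = $845.
Total: $4,599 + $2,640 + $845 = $8,084.

$8,084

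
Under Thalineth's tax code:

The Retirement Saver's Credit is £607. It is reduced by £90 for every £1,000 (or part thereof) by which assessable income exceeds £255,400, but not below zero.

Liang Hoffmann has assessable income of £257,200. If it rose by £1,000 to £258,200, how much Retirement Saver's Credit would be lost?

£90

At £257,200 — income exceeds £255,400 by £1,800, which is 2 full-or-partial £1,000 increments; reduction = 2 × £90 = £180, leaving £427.
At £258,200 — income exceeds £255,400 by £2,800, which is 3 full-or-partial £1,000 increments; reduction = 3 × £90 = £270, leaving £337.
Lost: £427 − £337 = £90.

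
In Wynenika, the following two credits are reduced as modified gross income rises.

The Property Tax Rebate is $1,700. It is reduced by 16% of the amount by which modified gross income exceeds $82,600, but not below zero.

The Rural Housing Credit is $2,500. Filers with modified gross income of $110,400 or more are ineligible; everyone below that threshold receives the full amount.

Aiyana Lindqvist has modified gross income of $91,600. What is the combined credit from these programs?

Property Tax Rebate: 16% of the $9,000 excess over $82,600 is $1,440; credit = $1,700 − $1,440 = $260.
Rural Housing Credit: $91,600 is below the $110,400 cutoff, so the full $2,500 applies.
Total: $260 + $2,500 = $2,760.

$2,760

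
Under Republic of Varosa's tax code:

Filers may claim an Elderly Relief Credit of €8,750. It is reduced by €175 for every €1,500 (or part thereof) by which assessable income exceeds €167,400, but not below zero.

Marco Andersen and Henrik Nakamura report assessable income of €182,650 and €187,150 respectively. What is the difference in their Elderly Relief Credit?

Marco (€182,650): Elderly Relief Credit: income exceeds €167,400 by €15,250, which is 11 full-or-partial €1,500 increments; reduction = 11 × €175 = €1,925, leaving €6,825.
Henrik (€187,150): Elderly Relief Credit: income exceeds €167,400 by €19,750, which is 14 full-or-partial €1,500 increments; reduction = 14 × €175 = €2,450, leaving €6,300.
Difference: |€6,825 − €6,300| = €525.

€525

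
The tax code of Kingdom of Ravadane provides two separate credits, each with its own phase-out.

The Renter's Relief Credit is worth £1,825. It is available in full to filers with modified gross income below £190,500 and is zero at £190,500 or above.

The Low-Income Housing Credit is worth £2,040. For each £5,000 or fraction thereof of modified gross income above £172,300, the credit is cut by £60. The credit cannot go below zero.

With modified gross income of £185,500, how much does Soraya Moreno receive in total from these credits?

Renter's Relief Credit: £185,500 is below the £190,500 cutoff, so the full £1,825 applies.
Low-Income Housing Credit: income exceeds £172,300 by £13,200, which is 3 full-or-partial £5,000 increments; reduction = 3 × £60 = £180, leaving £1,860.
Total: £1,825 + £1,860 = £3,685.

£3,685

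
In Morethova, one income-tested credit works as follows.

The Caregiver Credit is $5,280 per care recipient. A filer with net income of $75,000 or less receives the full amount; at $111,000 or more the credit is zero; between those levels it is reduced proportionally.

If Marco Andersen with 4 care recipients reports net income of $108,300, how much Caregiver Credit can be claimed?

Caregiver Credit: base = 4 × $5,280 = $21,120. $108,300 is $33,300 into a $36,000 phase-out range, leaving 2,700/36,000 of the credit: $21,120 × 2,700/36,000 = $1,584.

$1,584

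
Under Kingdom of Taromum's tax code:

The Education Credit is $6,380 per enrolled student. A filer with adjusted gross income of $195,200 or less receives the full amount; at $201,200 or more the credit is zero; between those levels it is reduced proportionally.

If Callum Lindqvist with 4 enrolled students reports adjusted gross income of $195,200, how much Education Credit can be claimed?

$25,520

Education Credit: base = 4 × $6,380 = $25,520. $195,200 is at or below the $195,200 threshold, so the full $25,520 applies.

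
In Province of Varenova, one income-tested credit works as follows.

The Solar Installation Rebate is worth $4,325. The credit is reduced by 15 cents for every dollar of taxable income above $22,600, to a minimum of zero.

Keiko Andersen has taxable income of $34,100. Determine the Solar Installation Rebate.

Solar Installation Rebate: 15% of the $11,500 excess over $22,600 is $1,725; credit = $4,325 − $1,725 = $2,600.

$2,600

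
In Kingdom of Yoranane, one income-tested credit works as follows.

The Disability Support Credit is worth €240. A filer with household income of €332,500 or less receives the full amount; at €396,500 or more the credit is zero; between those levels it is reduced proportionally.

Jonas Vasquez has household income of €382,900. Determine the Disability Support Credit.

Disability Support Credit: €382,900 is €50,400 into a €64,000 phase-out range, leaving 13,600/64,000 of the credit: €240 × 13,600/64,000 = €51.

€51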